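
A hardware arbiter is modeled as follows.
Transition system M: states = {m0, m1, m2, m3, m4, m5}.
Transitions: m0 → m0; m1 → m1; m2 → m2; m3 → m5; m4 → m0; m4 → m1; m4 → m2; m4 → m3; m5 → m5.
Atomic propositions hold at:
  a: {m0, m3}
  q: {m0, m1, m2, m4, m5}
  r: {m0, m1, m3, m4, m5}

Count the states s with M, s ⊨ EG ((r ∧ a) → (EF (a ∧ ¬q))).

Sat(r ∧ a) = {m0, m3}
Sat(¬q) = {m3}
Sat(a ∧ ¬q) = {m3}
EF (a ∧ ¬q): least fixpoint, start Z0 = {m3}, add states with some successor in Z. Z1 = {m3, m4}; fixed.
Sat(EF (a ∧ ¬q)) = {m3, m4}
Sat((r ∧ a) → (EF (a ∧ ¬q))) = {m1, m2, m3, m4, m5}
EG ((r ∧ a) → (EF (a ∧ ¬q))): greatest fixpoint, start Z0 = {m1, m2, m3, m4, m5}, keep only states in Sat with some successor in Z. Already a fixed point.
Sat(EG ((r ∧ a) → (EF (a ∧ ¬q)))) = {m1, m2, m3, m4, m5}
|Sat(EG ((r ∧ a) → (EF (a ∧ ¬q))))| = |{m1, m2, m3, m4, m5}| = 5.

5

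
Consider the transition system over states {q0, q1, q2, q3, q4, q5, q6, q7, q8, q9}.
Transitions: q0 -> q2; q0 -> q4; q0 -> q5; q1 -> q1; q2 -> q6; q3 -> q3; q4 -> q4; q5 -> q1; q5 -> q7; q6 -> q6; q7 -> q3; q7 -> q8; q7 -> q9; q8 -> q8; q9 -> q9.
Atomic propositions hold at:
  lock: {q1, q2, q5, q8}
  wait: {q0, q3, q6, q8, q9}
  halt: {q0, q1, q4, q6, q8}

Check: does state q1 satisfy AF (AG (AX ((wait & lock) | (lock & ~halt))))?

Sat(wait & lock) = {q8}
Sat(~halt) = {q2, q3, q5, q7, q9}
Sat(lock & ~halt) = {q2, q5}
Sat((wait & lock) | (lock & ~halt)) = {q2, q5, q8}
Sat(AX ((wait & lock) | (lock & ~halt))) = {s : every successor in {q2, q5, q8}} = {q8}
AG (AX ((wait & lock) | (lock & ~halt))): greatest fixpoint, start Z0 = {q8}, keep only states in Sat with every successor in Z. Already a fixed point.
Sat(AG (AX ((wait & lock) | (lock & ~halt)))) = {q8}
AF (AG (AX ((wait & lock) | (lock & ~halt)))): least fixpoint, start Z0 = {q8}, add states with every successor in Z. Already a fixed point.
Sat(AF (AG (AX ((wait & lock) | (lock & ~halt))))) = {q8}
q1 ∉ Sat(AF (AG (AX ((wait & lock) | (lock & ~halt))))) = {q8}, so the formula does not hold at q1.

No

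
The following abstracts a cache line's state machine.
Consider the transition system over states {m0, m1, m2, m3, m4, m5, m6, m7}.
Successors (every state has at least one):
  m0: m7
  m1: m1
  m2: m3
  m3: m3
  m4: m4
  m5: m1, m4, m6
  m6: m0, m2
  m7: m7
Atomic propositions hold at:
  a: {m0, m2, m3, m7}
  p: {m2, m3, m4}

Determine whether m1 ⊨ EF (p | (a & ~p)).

Sat(~p) = {m0, m1, m5, m6, m7}
Sat(a & ~p) = {m0, m7}
Sat(p | (a & ~p)) = {m0, m2, m3, m4, m7}
EF (p | (a & ~p)): least fixpoint, start Z0 = {m0, m2, m3, m4, m7}, add states with some successor in Z. Z1 = {m0, m2, m3, m4, m5, m6, m7}; fixed.
Sat(EF (p | (a & ~p))) = {m0, m2, m3, m4, m5, m6, m7}
m1 ∉ Sat(EF (p | (a & ~p))) = {m0, m2, m3, m4, m5, m6, m7}, so the formula does not hold at m1.

No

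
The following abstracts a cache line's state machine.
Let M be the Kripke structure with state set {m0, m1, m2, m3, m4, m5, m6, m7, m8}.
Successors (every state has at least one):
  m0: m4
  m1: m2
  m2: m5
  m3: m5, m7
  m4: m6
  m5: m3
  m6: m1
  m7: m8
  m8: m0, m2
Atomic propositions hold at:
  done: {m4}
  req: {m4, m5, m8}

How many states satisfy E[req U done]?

1

E[req U done]: least fixpoint, start Z0 = Sat(done) = {m4}, add states in Sat(req) with some successor in Z. Already a fixed point.
Sat(E[req U done]) = {m4}
|Sat(E[req U done])| = |{m4}| = 1.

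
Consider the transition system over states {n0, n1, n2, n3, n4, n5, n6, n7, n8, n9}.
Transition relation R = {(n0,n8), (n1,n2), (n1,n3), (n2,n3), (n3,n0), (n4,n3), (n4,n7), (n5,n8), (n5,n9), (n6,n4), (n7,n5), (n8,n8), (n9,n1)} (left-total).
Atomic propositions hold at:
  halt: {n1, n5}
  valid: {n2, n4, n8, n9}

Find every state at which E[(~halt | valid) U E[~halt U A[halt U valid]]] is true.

Sat(~halt) = {n0, n2, n3, n4, n6, n7, n8, n9}
Sat(~halt | valid) = {n0, n2, n3, n4, n6, n7, n8, n9}
A[halt U valid]: least fixpoint, start Z0 = Sat(valid) = {n2, n4, n8, n9}, add states in Sat(halt) with every successor in Z. Z1 = {n2, n4, n5, n8, n9}; fixed.
Sat(A[halt U valid]) = {n2, n4, n5, n8, n9}
E[~halt U A[halt U valid]]: least fixpoint, start Z0 = Sat(A[halt U valid]) = {n2, n4, n5, n8, n9}, add states in Sat(~halt) with some successor in Z. Z1 = {n0, n2, n4, n5, n6, n7, n8, n9}; Z2 = {n0, n2, n3, n4, n5, n6, n7, n8, n9}; fixed.
Sat(E[~halt U A[halt U valid]]) = {n0, n2, n3, n4, n5, n6, n7, n8, n9}
E[(~halt | valid) U E[~halt U A[halt U valid]]]: least fixpoint, start Z0 = Sat(E[~halt U A[halt U valid]]) = {n0, n2, n3, n4, n5, n6, n7, n8, n9}, add states in Sat(~halt | valid) with some successor in Z. Already a fixed point.
Sat(E[(~halt | valid) U E[~halt U A[halt U valid]]]) = {n0, n2, n3, n4, n5, n6, n7, n8, n9}

{n0, n2, n3, n4, n5, n6, n7, n8, n9}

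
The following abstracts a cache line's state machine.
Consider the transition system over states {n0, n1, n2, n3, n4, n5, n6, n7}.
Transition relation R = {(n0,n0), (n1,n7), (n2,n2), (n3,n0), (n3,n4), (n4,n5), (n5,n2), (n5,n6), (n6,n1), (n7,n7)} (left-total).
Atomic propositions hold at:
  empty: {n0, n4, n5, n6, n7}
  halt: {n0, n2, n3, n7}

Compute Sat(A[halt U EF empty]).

EF empty: least fixpoint, start Z0 = {n0, n4, n5, n6, n7}, add states with some successor in Z. Z1 = {n0, n1, n3, n4, n5, n6, n7}; fixed.
Sat(EF empty) = {n0, n1, n3, n4, n5, n6, n7}
A[halt U EF empty]: least fixpoint, start Z0 = Sat(EF empty) = {n0, n1, n3, n4, n5, n6, n7}, add states in Sat(halt) with every successor in Z. Already a fixed point.
Sat(A[halt U EF empty]) = {n0, n1, n3, n4, n5, n6, n7}

{n0, n1, n3, n4, n5, n6, n7}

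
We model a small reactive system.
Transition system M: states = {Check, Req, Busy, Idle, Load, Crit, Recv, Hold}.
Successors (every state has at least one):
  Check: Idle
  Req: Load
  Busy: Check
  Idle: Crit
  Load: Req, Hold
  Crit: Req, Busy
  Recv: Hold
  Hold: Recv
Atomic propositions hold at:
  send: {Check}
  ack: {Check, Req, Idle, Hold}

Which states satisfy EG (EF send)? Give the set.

{Check, Busy, Idle, Crit}

EF send: least fixpoint, start Z0 = {Check}, add states with some successor in Z. Z1 = {Check, Busy}; Z2 = {Check, Busy, Crit}; Z3 = {Check, Busy, Idle, Crit}; fixed.
Sat(EF send) = {Check, Busy, Idle, Crit}
EG (EF send): greatest fixpoint, start Z0 = {Check, Busy, Idle, Crit}, keep only states in Sat with some successor in Z. Already a fixed point.
Sat(EG (EF send)) = {Check, Busy, Idle, Crit}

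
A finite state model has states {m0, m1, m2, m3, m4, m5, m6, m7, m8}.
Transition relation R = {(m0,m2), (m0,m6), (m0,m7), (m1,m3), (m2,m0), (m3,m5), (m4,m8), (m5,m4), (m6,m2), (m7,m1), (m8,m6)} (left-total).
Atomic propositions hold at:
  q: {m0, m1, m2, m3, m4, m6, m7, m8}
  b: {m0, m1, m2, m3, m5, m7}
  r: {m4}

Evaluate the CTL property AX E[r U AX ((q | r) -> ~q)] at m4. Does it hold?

Sat(q | r) = {m0, m1, m2, m3, m4, m6, m7, m8}
Sat(~q) = {m5}
Sat((q | r) -> ~q) = {m5}
Sat(AX ((q | r) -> ~q)) = {s : every successor in {m5}} = {m3}
E[r U AX ((q | r) -> ~q)]: least fixpoint, start Z0 = Sat(AX ((q | r) -> ~q)) = {m3}, add states in Sat(r) with some successor in Z. Already a fixed point.
Sat(E[r U AX ((q | r) -> ~q)]) = {m3}
Sat(AX E[r U AX ((q | r) -> ~q)]) = {s : every successor in {m3}} = {m1}
m4 ∉ Sat(AX E[r U AX ((q | r) -> ~q)]) = {m1}, so the formula does not hold at m4.

No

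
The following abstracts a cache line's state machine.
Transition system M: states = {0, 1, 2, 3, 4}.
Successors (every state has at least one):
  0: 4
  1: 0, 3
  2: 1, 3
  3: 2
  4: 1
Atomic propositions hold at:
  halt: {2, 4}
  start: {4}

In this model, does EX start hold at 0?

Yes

Sat(EX start) = {s : some successor in {4}} = {0}
0 ∈ Sat(EX start) = {0}, so the formula holds at 0.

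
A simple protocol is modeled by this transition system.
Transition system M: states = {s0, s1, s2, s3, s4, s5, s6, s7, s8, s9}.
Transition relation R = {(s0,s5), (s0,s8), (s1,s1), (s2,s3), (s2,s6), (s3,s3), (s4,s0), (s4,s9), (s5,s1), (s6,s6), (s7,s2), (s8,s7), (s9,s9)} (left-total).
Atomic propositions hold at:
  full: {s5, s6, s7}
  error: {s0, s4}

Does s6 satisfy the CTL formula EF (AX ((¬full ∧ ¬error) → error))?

Yes

Sat(¬full) = {s0, s1, s2, s3, s4, s8, s9}
Sat(¬error) = {s1, s2, s3, s5, s6, s7, s8, s9}
Sat(¬full ∧ ¬error) = {s1, s2, s3, s8, s9}
Sat((¬full ∧ ¬error) → error) = {s0, s4, s5, s6, s7}
Sat(AX ((¬full ∧ ¬error) → error)) = {s : every successor in {s0, s4, s5, s6, s7}} = {s6, s8}
EF (AX ((¬full ∧ ¬error) → error)): least fixpoint, start Z0 = {s6, s8}, add states with some successor in Z. Z1 = {s0, s2, s6, s8}; Z2 = {s0, s2, s4, s6, s7, s8}; fixed.
Sat(EF (AX ((¬full ∧ ¬error) → error))) = {s0, s2, s4, s6, s7, s8}
s6 ∈ Sat(EF (AX ((¬full ∧ ¬error) → error))) = {s0, s2, s4, s6, s7, s8}, so the formula holds at s6.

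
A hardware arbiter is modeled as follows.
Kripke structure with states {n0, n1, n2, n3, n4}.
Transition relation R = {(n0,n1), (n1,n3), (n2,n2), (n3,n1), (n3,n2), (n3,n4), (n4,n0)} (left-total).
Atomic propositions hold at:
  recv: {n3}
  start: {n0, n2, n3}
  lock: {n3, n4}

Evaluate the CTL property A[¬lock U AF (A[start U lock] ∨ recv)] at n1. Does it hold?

Yes

Sat(¬lock) = {n0, n1, n2}
A[start U lock]: least fixpoint, start Z0 = Sat(lock) = {n3, n4}, add states in Sat(start) with every successor in Z. Already a fixed point.
Sat(A[start U lock]) = {n3, n4}
Sat(A[start U lock] ∨ recv) = {n3, n4}
AF (A[start U lock] ∨ recv): least fixpoint, start Z0 = {n3, n4}, add states with every successor in Z. Z1 = {n1, n3, n4}; Z2 = {n0, n1, n3, n4}; fixed.
Sat(AF (A[start U lock] ∨ recv)) = {n0, n1, n3, n4}
A[¬lock U AF (A[start U lock] ∨ recv)]: least fixpoint, start Z0 = Sat(AF (A[start U lock] ∨ recv)) = {n0, n1, n3, n4}, add states in Sat(¬lock) with every successor in Z. Already a fixed point.
Sat(A[¬lock U AF (A[start U lock] ∨ recv)]) = {n0, n1, n3, n4}
n1 ∈ Sat(A[¬lock U AF (A[start U lock] ∨ recv)]) = {n0, n1, n3, n4}, so the formula holds at n1.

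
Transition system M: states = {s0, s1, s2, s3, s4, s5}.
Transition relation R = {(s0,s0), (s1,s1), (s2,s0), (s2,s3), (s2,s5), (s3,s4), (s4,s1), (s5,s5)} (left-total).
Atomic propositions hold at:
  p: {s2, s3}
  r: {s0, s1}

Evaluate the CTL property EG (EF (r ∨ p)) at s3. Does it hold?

Sat(r ∨ p) = {s0, s1, s2, s3}
EF (r ∨ p): least fixpoint, start Z0 = {s0, s1, s2, s3}, add states with some successor in Z. Z1 = {s0, s1, s2, s3, s4}; fixed.
Sat(EF (r ∨ p)) = {s0, s1, s2, s3, s4}
EG (EF (r ∨ p)): greatest fixpoint, start Z0 = {s0, s1, s2, s3, s4}, keep only states in Sat with some successor in Z. Already a fixed point.
Sat(EG (EF (r ∨ p))) = {s0, s1, s2, s3, s4}
s3 ∈ Sat(EG (EF (r ∨ p))) = {s0, s1, s2, s3, s4}, so the formula holds at s3.

Yes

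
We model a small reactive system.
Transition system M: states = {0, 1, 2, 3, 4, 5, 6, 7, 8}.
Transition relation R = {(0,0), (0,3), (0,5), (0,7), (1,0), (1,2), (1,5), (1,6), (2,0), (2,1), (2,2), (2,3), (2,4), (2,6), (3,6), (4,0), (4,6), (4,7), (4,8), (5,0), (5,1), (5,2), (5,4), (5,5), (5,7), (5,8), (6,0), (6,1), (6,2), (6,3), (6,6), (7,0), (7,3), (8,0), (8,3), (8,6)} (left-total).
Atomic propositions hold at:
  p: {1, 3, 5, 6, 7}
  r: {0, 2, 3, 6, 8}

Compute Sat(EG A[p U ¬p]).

{0, 2, 4, 8}

Sat(¬p) = {0, 2, 4, 8}
A[p U ¬p]: least fixpoint, start Z0 = Sat(¬p) = {0, 2, 4, 8}, add states in Sat(p) with every successor in Z. Already a fixed point.
Sat(A[p U ¬p]) = {0, 2, 4, 8}
EG A[p U ¬p]: greatest fixpoint, start Z0 = {0, 2, 4, 8}, keep only states in Sat with some successor in Z. Already a fixed point.
Sat(EG A[p U ¬p]) = {0, 2, 4, 8}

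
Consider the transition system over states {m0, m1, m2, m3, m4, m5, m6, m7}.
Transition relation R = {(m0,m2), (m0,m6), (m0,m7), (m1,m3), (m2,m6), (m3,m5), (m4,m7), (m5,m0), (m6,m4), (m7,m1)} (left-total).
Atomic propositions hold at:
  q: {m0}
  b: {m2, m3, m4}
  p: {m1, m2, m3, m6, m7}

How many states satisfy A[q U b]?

3

A[q U b]: least fixpoint, start Z0 = Sat(b) = {m2, m3, m4}, add states in Sat(q) with every successor in Z. Already a fixed point.
Sat(A[q U b]) = {m2, m3, m4}
|Sat(A[q U b])| = |{m2, m3, m4}| = 3.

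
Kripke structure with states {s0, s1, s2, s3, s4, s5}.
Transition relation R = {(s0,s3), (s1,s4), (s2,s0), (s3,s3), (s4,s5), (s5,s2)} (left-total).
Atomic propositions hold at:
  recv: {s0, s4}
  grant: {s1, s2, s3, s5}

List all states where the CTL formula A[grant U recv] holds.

A[grant U recv]: least fixpoint, start Z0 = Sat(recv) = {s0, s4}, add states in Sat(grant) with every successor in Z. Z1 = {s0, s1, s2, s4}; Z2 = {s0, s1, s2, s4, s5}; fixed.
Sat(A[grant U recv]) = {s0, s1, s2, s4, s5}

{s0, s1, s2, s4, s5}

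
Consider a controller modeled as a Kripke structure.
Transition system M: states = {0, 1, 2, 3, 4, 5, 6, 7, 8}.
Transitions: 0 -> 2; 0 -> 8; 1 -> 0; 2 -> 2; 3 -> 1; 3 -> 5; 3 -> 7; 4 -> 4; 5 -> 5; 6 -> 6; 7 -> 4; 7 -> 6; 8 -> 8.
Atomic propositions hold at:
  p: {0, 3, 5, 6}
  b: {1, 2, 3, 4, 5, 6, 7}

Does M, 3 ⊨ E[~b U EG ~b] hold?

Sat(~b) = {0, 8}
EG ~b: greatest fixpoint, start Z0 = {0, 8}, keep only states in Sat with some successor in Z. Already a fixed point.
Sat(EG ~b) = {0, 8}
E[~b U EG ~b]: least fixpoint, start Z0 = Sat(EG ~b) = {0, 8}, add states in Sat(~b) with some successor in Z. Already a fixed point.
Sat(E[~b U EG ~b]) = {0, 8}
3 ∉ Sat(E[~b U EG ~b]) = {0, 8}, so the formula does not hold at 3.

No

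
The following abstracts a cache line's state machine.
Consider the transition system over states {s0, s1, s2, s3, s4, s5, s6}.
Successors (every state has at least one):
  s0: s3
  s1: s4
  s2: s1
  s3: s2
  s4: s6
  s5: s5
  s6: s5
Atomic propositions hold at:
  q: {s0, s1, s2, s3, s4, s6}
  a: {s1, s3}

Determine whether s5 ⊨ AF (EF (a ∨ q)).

Sat(a ∨ q) = {s0, s1, s2, s3, s4, s6}
EF (a ∨ q): least fixpoint, start Z0 = {s0, s1, s2, s3, s4, s6}, add states with some successor in Z. Already a fixed point.
Sat(EF (a ∨ q)) = {s0, s1, s2, s3, s4, s6}
AF (EF (a ∨ q)): least fixpoint, start Z0 = {s0, s1, s2, s3, s4, s6}, add states with every successor in Z. Already a fixed point.
Sat(AF (EF (a ∨ q))) = {s0, s1, s2, s3, s4, s6}
s5 ∉ Sat(AF (EF (a ∨ q))) = {s0, s1, s2, s3, s4, s6}, so the formula does not hold at s5.

No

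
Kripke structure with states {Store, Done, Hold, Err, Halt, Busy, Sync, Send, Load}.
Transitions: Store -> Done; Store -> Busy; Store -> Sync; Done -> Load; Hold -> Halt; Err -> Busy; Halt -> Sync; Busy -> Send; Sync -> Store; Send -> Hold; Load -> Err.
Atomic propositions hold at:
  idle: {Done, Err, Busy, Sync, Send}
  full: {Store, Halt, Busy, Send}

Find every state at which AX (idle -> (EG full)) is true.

EG full: greatest fixpoint, start Z0 = {Store, Halt, Busy, Send}, keep only states in Sat with some successor in Z. Z1 = {Store, Busy}; Z2 = {Store}; Z3 = ∅; fixed.
Sat(EG full) = ∅
Sat(idle -> (EG full)) = {Store, Hold, Halt, Load}
Sat(AX (idle -> (EG full))) = {s : every successor in {Store, Hold, Halt, Load}} = {Done, Hold, Sync, Send}

{Done, Hold, Sync, Send}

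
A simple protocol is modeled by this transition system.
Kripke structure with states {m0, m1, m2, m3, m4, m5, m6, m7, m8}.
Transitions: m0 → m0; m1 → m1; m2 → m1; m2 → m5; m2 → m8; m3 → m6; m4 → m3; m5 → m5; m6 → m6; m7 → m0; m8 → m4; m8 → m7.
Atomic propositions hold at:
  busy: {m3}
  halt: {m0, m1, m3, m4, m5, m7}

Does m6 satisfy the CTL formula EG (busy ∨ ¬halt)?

Sat(¬halt) = {m2, m6, m8}
Sat(busy ∨ ¬halt) = {m2, m3, m6, m8}
EG (busy ∨ ¬halt): greatest fixpoint, start Z0 = {m2, m3, m6, m8}, keep only states in Sat with some successor in Z. Z1 = {m2, m3, m6}; Z2 = {m3, m6}; fixed.
Sat(EG (busy ∨ ¬halt)) = {m3, m6}
m6 ∈ Sat(EG (busy ∨ ¬halt)) = {m3, m6}, so the formula holds at m6.

Yes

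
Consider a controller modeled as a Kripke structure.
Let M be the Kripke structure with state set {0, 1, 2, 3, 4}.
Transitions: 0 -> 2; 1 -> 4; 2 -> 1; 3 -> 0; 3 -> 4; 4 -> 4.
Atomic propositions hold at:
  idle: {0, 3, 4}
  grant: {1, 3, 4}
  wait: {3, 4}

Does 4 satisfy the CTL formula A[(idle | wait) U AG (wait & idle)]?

Yes

Sat(idle | wait) = {0, 3, 4}
Sat(wait & idle) = {3, 4}
AG (wait & idle): greatest fixpoint, start Z0 = {3, 4}, keep only states in Sat with every successor in Z. Z1 = {4}; fixed.
Sat(AG (wait & idle)) = {4}
A[(idle | wait) U AG (wait & idle)]: least fixpoint, start Z0 = Sat(AG (wait & idle)) = {4}, add states in Sat(idle | wait) with every successor in Z. Already a fixed point.
Sat(A[(idle | wait) U AG (wait & idle)]) = {4}
4 ∈ Sat(A[(idle | wait) U AG (wait & idle)]) = {4}, so the formula holds at 4.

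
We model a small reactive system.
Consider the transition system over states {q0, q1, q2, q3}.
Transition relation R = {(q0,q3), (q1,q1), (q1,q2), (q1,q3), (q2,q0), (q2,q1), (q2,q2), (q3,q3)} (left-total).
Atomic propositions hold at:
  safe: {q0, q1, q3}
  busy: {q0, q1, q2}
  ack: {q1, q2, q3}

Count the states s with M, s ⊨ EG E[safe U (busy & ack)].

Sat(busy & ack) = {q1, q2}
E[safe U (busy & ack)]: least fixpoint, start Z0 = Sat((busy & ack)) = {q1, q2}, add states in Sat(safe) with some successor in Z. Already a fixed point.
Sat(E[safe U (busy & ack)]) = {q1, q2}
EG E[safe U (busy & ack)]: greatest fixpoint, start Z0 = {q1, q2}, keep only states in Sat with some successor in Z. Already a fixed point.
Sat(EG E[safe U (busy & ack)]) = {q1, q2}
|Sat(EG E[safe U (busy & ack)])| = |{q1, q2}| = 2.

2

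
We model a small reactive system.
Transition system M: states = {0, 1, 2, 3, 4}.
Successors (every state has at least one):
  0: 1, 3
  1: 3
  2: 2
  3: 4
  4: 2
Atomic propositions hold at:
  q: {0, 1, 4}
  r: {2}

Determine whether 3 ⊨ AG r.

No

AG r: greatest fixpoint, start Z0 = {2}, keep only states in Sat with every successor in Z. Already a fixed point.
Sat(AG r) = {2}
3 ∉ Sat(AG r) = {2}, so the formula does not hold at 3.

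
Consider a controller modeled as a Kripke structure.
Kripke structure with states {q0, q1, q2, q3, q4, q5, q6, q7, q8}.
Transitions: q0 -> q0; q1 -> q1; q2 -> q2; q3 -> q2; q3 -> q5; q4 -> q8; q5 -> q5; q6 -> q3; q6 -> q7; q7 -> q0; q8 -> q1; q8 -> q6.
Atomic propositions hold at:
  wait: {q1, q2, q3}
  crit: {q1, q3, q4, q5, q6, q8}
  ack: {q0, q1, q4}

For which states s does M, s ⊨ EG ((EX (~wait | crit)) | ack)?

{q0, q1, q3, q4, q5, q6, q7, q8}

Sat(~wait) = {q0, q4, q5, q6, q7, q8}
Sat(~wait | crit) = {q0, q1, q3, q4, q5, q6, q7, q8}
Sat(EX (~wait | crit)) = {s : some successor in {q0, q1, q3, q4, q5, q6, q7, q8}} = {q0, q1, q3, q4, q5, q6, q7, q8}
Sat((EX (~wait | crit)) | ack) = {q0, q1, q3, q4, q5, q6, q7, q8}
EG ((EX (~wait | crit)) | ack): greatest fixpoint, start Z0 = {q0, q1, q3, q4, q5, q6, q7, q8}, keep only states in Sat with some successor in Z. Already a fixed point.
Sat(EG ((EX (~wait | crit)) | ack)) = {q0, q1, q3, q4, q5, q6, q7, q8}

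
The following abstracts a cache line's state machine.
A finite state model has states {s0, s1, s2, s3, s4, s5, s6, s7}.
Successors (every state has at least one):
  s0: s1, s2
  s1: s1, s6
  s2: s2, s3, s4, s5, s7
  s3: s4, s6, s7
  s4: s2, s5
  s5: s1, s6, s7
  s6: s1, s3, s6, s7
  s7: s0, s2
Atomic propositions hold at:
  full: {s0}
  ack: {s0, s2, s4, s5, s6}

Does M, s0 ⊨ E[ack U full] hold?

E[ack U full]: least fixpoint, start Z0 = Sat(full) = {s0}, add states in Sat(ack) with some successor in Z. Already a fixed point.
Sat(E[ack U full]) = {s0}
s0 ∈ Sat(E[ack U full]) = {s0}, so the formula holds at s0.

Yes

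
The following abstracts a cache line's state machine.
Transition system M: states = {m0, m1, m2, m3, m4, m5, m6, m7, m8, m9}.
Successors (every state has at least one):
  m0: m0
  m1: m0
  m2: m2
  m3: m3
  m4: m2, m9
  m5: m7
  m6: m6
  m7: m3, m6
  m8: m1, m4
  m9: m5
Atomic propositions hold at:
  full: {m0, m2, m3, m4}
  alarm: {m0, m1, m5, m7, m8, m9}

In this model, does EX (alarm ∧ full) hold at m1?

Sat(alarm ∧ full) = {m0}
Sat(EX (alarm ∧ full)) = {s : some successor in {m0}} = {m0, m1}
m1 ∈ Sat(EX (alarm ∧ full)) = {m0, m1}, so the formula holds at m1.

Yes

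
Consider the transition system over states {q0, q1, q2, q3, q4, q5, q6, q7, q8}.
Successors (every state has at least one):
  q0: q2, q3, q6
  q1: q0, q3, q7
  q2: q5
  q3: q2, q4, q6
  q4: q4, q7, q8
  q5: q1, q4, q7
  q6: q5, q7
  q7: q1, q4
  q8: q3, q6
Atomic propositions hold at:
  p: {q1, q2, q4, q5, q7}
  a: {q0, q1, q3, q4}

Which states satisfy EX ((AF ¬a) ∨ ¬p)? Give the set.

{q0, q1, q2, q3, q4, q5, q6, q8}

Sat(¬a) = {q2, q5, q6, q7, q8}
AF ¬a: least fixpoint, start Z0 = {q2, q5, q6, q7, q8}, add states with every successor in Z. Already a fixed point.
Sat(AF ¬a) = {q2, q5, q6, q7, q8}
Sat(¬p) = {q0, q3, q6, q8}
Sat((AF ¬a) ∨ ¬p) = {q0, q2, q3, q5, q6, q7, q8}
Sat(EX ((AF ¬a) ∨ ¬p)) = {s : some successor in {q0, q2, q3, q5, q6, q7, q8}} = {q0, q1, q2, q3, q4, q5, q6, q8}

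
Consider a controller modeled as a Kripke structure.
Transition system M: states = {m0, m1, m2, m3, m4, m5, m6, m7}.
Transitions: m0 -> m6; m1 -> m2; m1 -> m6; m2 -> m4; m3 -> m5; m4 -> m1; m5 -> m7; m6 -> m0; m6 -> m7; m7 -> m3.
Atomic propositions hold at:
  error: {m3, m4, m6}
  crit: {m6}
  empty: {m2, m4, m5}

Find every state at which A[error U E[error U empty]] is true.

E[error U empty]: least fixpoint, start Z0 = Sat(empty) = {m2, m4, m5}, add states in Sat(error) with some successor in Z. Z1 = {m2, m3, m4, m5}; fixed.
Sat(E[error U empty]) = {m2, m3, m4, m5}
A[error U E[error U empty]]: least fixpoint, start Z0 = Sat(E[error U empty]) = {m2, m3, m4, m5}, add states in Sat(error) with every successor in Z. Already a fixed point.
Sat(A[error U E[error U empty]]) = {m2, m3, m4, m5}

{m2, m3, m4, m5}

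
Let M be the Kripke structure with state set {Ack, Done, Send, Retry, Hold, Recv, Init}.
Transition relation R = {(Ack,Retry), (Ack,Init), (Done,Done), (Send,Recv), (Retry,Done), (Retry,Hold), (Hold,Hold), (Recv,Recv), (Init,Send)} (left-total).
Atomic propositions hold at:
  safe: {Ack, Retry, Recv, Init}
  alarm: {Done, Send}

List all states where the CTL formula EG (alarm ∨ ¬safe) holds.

Sat(¬safe) = {Done, Send, Hold}
Sat(alarm ∨ ¬safe) = {Done, Send, Hold}
EG (alarm ∨ ¬safe): greatest fixpoint, start Z0 = {Done, Send, Hold}, keep only states in Sat with some successor in Z. Z1 = {Done, Hold}; fixed.
Sat(EG (alarm ∨ ¬safe)) = {Done, Hold}

{Done, Hold}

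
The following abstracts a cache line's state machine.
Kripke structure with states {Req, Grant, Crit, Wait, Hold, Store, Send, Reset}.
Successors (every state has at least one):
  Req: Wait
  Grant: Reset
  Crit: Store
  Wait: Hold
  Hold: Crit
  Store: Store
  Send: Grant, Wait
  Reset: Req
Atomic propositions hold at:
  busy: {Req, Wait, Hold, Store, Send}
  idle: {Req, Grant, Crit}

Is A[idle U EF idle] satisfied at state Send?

EF idle: least fixpoint, start Z0 = {Req, Grant, Crit}, add states with some successor in Z. Z1 = {Req, Grant, Crit, Hold, Send, Reset}; Z2 = {Req, Grant, Crit, Wait, Hold, Send, Reset}; fixed.
Sat(EF idle) = {Req, Grant, Crit, Wait, Hold, Send, Reset}
A[idle U EF idle]: least fixpoint, start Z0 = Sat(EF idle) = {Req, Grant, Crit, Wait, Hold, Send, Reset}, add states in Sat(idle) with every successor in Z. Already a fixed point.
Sat(A[idle U EF idle]) = {Req, Grant, Crit, Wait, Hold, Send, Reset}
Send ∈ Sat(A[idle U EF idle]) = {Req, Grant, Crit, Wait, Hold, Send, Reset}, so the formula holds at Send.

Yes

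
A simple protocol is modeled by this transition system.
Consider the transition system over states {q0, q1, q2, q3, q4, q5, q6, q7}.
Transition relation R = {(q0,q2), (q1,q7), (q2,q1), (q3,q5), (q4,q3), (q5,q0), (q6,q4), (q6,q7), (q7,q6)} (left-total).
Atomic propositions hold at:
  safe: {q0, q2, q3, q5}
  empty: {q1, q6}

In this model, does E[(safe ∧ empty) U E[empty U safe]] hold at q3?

Sat(safe ∧ empty) = ∅
E[empty U safe]: least fixpoint, start Z0 = Sat(safe) = {q0, q2, q3, q5}, add states in Sat(empty) with some successor in Z. Already a fixed point.
Sat(E[empty U safe]) = {q0, q2, q3, q5}
E[(safe ∧ empty) U E[empty U safe]]: least fixpoint, start Z0 = Sat(E[empty U safe]) = {q0, q2, q3, q5}, add states in Sat(safe ∧ empty) with some successor in Z. Already a fixed point.
Sat(E[(safe ∧ empty) U E[empty U safe]]) = {q0, q2, q3, q5}
q3 ∈ Sat(E[(safe ∧ empty) U E[empty U safe]]) = {q0, q2, q3, q5}, so the formula holds at q3.

Yes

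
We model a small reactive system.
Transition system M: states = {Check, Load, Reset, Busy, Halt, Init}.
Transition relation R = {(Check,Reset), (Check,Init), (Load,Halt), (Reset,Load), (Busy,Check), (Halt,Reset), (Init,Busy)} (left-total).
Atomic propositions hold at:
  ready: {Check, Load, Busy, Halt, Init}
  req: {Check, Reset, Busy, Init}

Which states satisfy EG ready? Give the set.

EG ready: greatest fixpoint, start Z0 = {Check, Load, Busy, Halt, Init}, keep only states in Sat with some successor in Z. Z1 = {Check, Load, Busy, Init}; Z2 = {Check, Busy, Init}; fixed.
Sat(EG ready) = {Check, Busy, Init}

{Check, Busy, Init}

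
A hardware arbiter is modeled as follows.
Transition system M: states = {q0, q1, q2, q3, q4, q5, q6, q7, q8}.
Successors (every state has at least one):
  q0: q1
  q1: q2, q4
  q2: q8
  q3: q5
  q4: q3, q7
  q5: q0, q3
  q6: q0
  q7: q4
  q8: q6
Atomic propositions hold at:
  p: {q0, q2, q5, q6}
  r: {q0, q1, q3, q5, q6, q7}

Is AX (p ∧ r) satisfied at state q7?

Sat(p ∧ r) = {q0, q5, q6}
Sat(AX (p ∧ r)) = {s : every successor in {q0, q5, q6}} = {q3, q6, q8}
q7 ∉ Sat(AX (p ∧ r)) = {q3, q6, q8}, so the formula does not hold at q7.

No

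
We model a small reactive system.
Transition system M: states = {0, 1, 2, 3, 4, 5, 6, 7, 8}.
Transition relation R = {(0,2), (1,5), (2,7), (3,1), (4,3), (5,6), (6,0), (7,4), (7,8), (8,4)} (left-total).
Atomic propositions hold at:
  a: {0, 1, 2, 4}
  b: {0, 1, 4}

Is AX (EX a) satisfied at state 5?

Yes

Sat(EX a) = {s : some successor in {0, 1, 2, 4}} = {0, 3, 6, 7, 8}
Sat(AX (EX a)) = {s : every successor in {0, 3, 6, 7, 8}} = {2, 4, 5, 6}
5 ∈ Sat(AX (EX a)) = {2, 4, 5, 6}, so the formula holds at 5.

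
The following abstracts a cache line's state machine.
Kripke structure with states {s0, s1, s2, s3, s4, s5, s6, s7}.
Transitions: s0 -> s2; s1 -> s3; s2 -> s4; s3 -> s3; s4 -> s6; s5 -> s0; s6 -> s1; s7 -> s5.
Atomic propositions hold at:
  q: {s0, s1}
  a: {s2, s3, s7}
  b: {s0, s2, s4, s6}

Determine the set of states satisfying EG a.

{s3}

EG a: greatest fixpoint, start Z0 = {s2, s3, s7}, keep only states in Sat with some successor in Z. Z1 = {s3}; fixed.
Sat(EG a) = {s3}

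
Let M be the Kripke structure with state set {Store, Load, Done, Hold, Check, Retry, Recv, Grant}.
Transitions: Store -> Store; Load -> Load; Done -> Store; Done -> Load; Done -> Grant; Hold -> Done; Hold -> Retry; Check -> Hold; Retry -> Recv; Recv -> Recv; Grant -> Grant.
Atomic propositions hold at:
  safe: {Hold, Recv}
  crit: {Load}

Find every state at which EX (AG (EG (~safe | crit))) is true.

{Store, Load, Done, Hold, Grant}

Sat(~safe) = {Store, Load, Done, Check, Retry, Grant}
Sat(~safe | crit) = {Store, Load, Done, Check, Retry, Grant}
EG (~safe | crit): greatest fixpoint, start Z0 = {Store, Load, Done, Check, Retry, Grant}, keep only states in Sat with some successor in Z. Z1 = {Store, Load, Done, Grant}; fixed.
Sat(EG (~safe | crit)) = {Store, Load, Done, Grant}
AG (EG (~safe | crit)): greatest fixpoint, start Z0 = {Store, Load, Done, Grant}, keep only states in Sat with every successor in Z. Already a fixed point.
Sat(AG (EG (~safe | crit))) = {Store, Load, Done, Grant}
Sat(EX (AG (EG (~safe | crit)))) = {s : some successor in {Store, Load, Done, Grant}} = {Store, Load, Done, Hold, Grant}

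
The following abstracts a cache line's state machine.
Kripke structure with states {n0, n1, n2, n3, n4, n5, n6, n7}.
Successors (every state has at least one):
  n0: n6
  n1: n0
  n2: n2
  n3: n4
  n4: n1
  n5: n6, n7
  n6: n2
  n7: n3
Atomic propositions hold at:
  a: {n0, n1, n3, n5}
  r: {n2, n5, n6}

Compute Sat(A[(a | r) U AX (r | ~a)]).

{n0, n1, n2, n3, n5, n6}

Sat(a | r) = {n0, n1, n2, n3, n5, n6}
Sat(~a) = {n2, n4, n6, n7}
Sat(r | ~a) = {n2, n4, n5, n6, n7}
Sat(AX (r | ~a)) = {s : every successor in {n2, n4, n5, n6, n7}} = {n0, n2, n3, n5, n6}
A[(a | r) U AX (r | ~a)]: least fixpoint, start Z0 = Sat(AX (r | ~a)) = {n0, n2, n3, n5, n6}, add states in Sat(a | r) with every successor in Z. Z1 = {n0, n1, n2, n3, n5, n6}; fixed.
Sat(A[(a | r) U AX (r | ~a)]) = {n0, n1, n2, n3, n5, n6}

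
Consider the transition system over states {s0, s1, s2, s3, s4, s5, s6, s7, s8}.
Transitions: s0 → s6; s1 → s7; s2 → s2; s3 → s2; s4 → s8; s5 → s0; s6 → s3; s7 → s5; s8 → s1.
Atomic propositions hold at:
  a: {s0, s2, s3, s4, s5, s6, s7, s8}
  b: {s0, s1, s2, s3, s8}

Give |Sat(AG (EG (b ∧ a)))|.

Sat(b ∧ a) = {s0, s2, s3, s8}
EG (b ∧ a): greatest fixpoint, start Z0 = {s0, s2, s3, s8}, keep only states in Sat with some successor in Z. Z1 = {s2, s3}; fixed.
Sat(EG (b ∧ a)) = {s2, s3}
AG (EG (b ∧ a)): greatest fixpoint, start Z0 = {s2, s3}, keep only states in Sat with every successor in Z. Already a fixed point.
Sat(AG (EG (b ∧ a))) = {s2, s3}
|Sat(AG (EG (b ∧ a)))| = |{s2, s3}| = 2.

2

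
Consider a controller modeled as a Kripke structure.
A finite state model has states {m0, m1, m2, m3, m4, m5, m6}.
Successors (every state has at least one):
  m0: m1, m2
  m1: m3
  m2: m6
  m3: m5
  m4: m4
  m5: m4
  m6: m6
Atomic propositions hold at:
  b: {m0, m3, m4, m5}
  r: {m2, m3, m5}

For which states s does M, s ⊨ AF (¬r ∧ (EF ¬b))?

Sat(¬r) = {m0, m1, m4, m6}
Sat(¬b) = {m1, m2, m6}
EF ¬b: least fixpoint, start Z0 = {m1, m2, m6}, add states with some successor in Z. Z1 = {m0, m1, m2, m6}; fixed.
Sat(EF ¬b) = {m0, m1, m2, m6}
Sat(¬r ∧ (EF ¬b)) = {m0, m1, m6}
AF (¬r ∧ (EF ¬b)): least fixpoint, start Z0 = {m0, m1, m6}, add states with every successor in Z. Z1 = {m0, m1, m2, m6}; fixed.
Sat(AF (¬r ∧ (EF ¬b))) = {m0, m1, m2, m6}

{m0, m1, m2, m6}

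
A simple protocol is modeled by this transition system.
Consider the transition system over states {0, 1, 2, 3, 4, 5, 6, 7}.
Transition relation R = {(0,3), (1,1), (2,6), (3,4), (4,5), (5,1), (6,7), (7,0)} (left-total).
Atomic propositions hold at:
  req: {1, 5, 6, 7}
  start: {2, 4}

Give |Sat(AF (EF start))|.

EF start: least fixpoint, start Z0 = {2, 4}, add states with some successor in Z. Z1 = {2, 3, 4}; Z2 = {0, 2, 3, 4}; Z3 = {0, 2, 3, 4, 7}; Z4 = {0, 2, 3, 4, 6, 7}; fixed.
Sat(EF start) = {0, 2, 3, 4, 6, 7}
AF (EF start): least fixpoint, start Z0 = {0, 2, 3, 4, 6, 7}, add states with every successor in Z. Already a fixed point.
Sat(AF (EF start)) = {0, 2, 3, 4, 6, 7}
|Sat(AF (EF start))| = |{0, 2, 3, 4, 6, 7}| = 6.

6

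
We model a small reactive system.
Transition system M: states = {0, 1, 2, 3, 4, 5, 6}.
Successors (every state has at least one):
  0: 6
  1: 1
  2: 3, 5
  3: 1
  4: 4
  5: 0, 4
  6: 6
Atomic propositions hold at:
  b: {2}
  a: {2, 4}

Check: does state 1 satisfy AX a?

No

Sat(AX a) = {s : every successor in {2, 4}} = {4}
1 ∉ Sat(AX a) = {4}, so the formula does not hold at 1.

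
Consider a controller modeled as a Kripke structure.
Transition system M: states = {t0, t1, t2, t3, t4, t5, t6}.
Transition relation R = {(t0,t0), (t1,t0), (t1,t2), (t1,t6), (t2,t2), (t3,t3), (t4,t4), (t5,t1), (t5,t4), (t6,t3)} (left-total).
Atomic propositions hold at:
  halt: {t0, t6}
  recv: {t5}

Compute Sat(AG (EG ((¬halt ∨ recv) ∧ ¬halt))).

Sat(¬halt) = {t1, t2, t3, t4, t5}
Sat(¬halt ∨ recv) = {t1, t2, t3, t4, t5}
Sat((¬halt ∨ recv) ∧ ¬halt) = {t1, t2, t3, t4, t5}
EG ((¬halt ∨ recv) ∧ ¬halt): greatest fixpoint, start Z0 = {t1, t2, t3, t4, t5}, keep only states in Sat with some successor in Z. Already a fixed point.
Sat(EG ((¬halt ∨ recv) ∧ ¬halt)) = {t1, t2, t3, t4, t5}
AG (EG ((¬halt ∨ recv) ∧ ¬halt)): greatest fixpoint, start Z0 = {t1, t2, t3, t4, t5}, keep only states in Sat with every successor in Z. Z1 = {t2, t3, t4, t5}; Z2 = {t2, t3, t4}; fixed.
Sat(AG (EG ((¬halt ∨ recv) ∧ ¬halt))) = {t2, t3, t4}

{t2, t3, t4}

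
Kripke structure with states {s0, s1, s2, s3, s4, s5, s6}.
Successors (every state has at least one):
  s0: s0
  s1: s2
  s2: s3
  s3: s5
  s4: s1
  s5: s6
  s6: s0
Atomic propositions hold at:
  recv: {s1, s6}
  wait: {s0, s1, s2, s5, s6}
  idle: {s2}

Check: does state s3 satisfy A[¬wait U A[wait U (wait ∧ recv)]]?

Sat(¬wait) = {s3, s4}
Sat(wait ∧ recv) = {s1, s6}
A[wait U (wait ∧ recv)]: least fixpoint, start Z0 = Sat((wait ∧ recv)) = {s1, s6}, add states in Sat(wait) with every successor in Z. Z1 = {s1, s5, s6}; fixed.
Sat(A[wait U (wait ∧ recv)]) = {s1, s5, s6}
A[¬wait U A[wait U (wait ∧ recv)]]: least fixpoint, start Z0 = Sat(A[wait U (wait ∧ recv)]) = {s1, s5, s6}, add states in Sat(¬wait) with every successor in Z. Z1 = {s1, s3, s4, s5, s6}; fixed.
Sat(A[¬wait U A[wait U (wait ∧ recv)]]) = {s1, s3, s4, s5, s6}
s3 ∈ Sat(A[¬wait U A[wait U (wait ∧ recv)]]) = {s1, s3, s4, s5, s6}, so the formula holds at s3.

Yes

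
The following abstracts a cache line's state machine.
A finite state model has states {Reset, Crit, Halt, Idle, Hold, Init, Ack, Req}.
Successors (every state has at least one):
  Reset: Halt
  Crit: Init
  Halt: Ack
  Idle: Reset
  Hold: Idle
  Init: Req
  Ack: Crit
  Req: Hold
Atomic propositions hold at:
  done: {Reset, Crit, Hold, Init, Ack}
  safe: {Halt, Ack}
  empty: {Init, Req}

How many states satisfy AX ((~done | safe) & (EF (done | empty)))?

Sat(~done) = {Halt, Idle, Req}
Sat(~done | safe) = {Halt, Idle, Ack, Req}
Sat(done | empty) = {Reset, Crit, Hold, Init, Ack, Req}
EF (done | empty): least fixpoint, start Z0 = {Reset, Crit, Hold, Init, Ack, Req}, add states with some successor in Z. Z1 = {Reset, Crit, Halt, Idle, Hold, Init, Ack, Req}; fixed.
Sat(EF (done | empty)) = {Reset, Crit, Halt, Idle, Hold, Init, Ack, Req}
Sat((~done | safe) & (EF (done | empty))) = {Halt, Idle, Ack, Req}
Sat(AX ((~done | safe) & (EF (done | empty)))) = {s : every successor in {Halt, Idle, Ack, Req}} = {Reset, Halt, Hold, Init}
|Sat(AX ((~done | safe) & (EF (done | empty))))| = |{Reset, Halt, Hold, Init}| = 4.

4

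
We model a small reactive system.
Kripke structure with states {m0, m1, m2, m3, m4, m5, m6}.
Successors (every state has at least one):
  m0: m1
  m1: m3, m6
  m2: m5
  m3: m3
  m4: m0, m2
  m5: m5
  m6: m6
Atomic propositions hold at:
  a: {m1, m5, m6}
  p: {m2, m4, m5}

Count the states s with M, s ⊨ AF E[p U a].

E[p U a]: least fixpoint, start Z0 = Sat(a) = {m1, m5, m6}, add states in Sat(p) with some successor in Z. Z1 = {m1, m2, m5, m6}; Z2 = {m1, m2, m4, m5, m6}; fixed.
Sat(E[p U a]) = {m1, m2, m4, m5, m6}
AF E[p U a]: least fixpoint, start Z0 = {m1, m2, m4, m5, m6}, add states with every successor in Z. Z1 = {m0, m1, m2, m4, m5, m6}; fixed.
Sat(AF E[p U a]) = {m0, m1, m2, m4, m5, m6}
|Sat(AF E[p U a])| = |{m0, m1, m2, m4, m5, m6}| = 6.

6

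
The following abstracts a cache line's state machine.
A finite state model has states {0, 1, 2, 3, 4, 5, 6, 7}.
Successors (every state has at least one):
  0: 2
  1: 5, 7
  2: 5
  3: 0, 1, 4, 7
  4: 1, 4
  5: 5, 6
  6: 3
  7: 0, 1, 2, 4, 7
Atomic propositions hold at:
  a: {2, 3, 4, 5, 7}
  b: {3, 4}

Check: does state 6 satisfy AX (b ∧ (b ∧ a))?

Sat(b ∧ a) = {3, 4}
Sat(b ∧ (b ∧ a)) = {3, 4}
Sat(AX (b ∧ (b ∧ a))) = {s : every successor in {3, 4}} = {6}
6 ∈ Sat(AX (b ∧ (b ∧ a))) = {6}, so the formula holds at 6.

Yes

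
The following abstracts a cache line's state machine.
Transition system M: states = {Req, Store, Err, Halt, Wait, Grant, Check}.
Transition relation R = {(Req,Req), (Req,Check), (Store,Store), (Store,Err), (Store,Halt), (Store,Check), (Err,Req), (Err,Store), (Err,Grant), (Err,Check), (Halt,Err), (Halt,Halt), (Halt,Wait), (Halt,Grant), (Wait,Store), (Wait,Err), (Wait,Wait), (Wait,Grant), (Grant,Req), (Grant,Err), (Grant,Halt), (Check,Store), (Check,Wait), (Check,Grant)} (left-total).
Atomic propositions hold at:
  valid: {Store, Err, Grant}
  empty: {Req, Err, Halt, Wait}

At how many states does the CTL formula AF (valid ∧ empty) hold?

Sat(valid ∧ empty) = {Err}
AF (valid ∧ empty): least fixpoint, start Z0 = {Err}, add states with every successor in Z. Already a fixed point.
Sat(AF (valid ∧ empty)) = {Err}
|Sat(AF (valid ∧ empty))| = |{Err}| = 1.

1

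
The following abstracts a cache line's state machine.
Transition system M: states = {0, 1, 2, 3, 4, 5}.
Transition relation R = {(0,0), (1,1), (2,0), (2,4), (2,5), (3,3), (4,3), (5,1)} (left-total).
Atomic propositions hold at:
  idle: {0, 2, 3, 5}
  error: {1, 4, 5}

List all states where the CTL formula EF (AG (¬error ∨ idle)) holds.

{0, 2, 3, 4}

Sat(¬error) = {0, 2, 3}
Sat(¬error ∨ idle) = {0, 2, 3, 5}
AG (¬error ∨ idle): greatest fixpoint, start Z0 = {0, 2, 3, 5}, keep only states in Sat with every successor in Z. Z1 = {0, 3}; fixed.
Sat(AG (¬error ∨ idle)) = {0, 3}
EF (AG (¬error ∨ idle)): least fixpoint, start Z0 = {0, 3}, add states with some successor in Z. Z1 = {0, 2, 3, 4}; fixed.
Sat(EF (AG (¬error ∨ idle))) = {0, 2, 3, 4}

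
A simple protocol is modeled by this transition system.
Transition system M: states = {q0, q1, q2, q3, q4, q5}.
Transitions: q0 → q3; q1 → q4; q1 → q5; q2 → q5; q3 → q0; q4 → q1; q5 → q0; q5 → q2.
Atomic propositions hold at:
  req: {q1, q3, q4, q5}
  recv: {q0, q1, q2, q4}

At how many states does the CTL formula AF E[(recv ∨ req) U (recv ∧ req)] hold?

Sat(recv ∨ req) = {q0, q1, q2, q3, q4, q5}
Sat(recv ∧ req) = {q1, q4}
E[(recv ∨ req) U (recv ∧ req)]: least fixpoint, start Z0 = Sat((recv ∧ req)) = {q1, q4}, add states in Sat(recv ∨ req) with some successor in Z. Already a fixed point.
Sat(E[(recv ∨ req) U (recv ∧ req)]) = {q1, q4}
AF E[(recv ∨ req) U (recv ∧ req)]: least fixpoint, start Z0 = {q1, q4}, add states with every successor in Z. Already a fixed point.
Sat(AF E[(recv ∨ req) U (recv ∧ req)]) = {q1, q4}
|Sat(AF E[(recv ∨ req) U (recv ∧ req)])| = |{q1, q4}| = 2.

2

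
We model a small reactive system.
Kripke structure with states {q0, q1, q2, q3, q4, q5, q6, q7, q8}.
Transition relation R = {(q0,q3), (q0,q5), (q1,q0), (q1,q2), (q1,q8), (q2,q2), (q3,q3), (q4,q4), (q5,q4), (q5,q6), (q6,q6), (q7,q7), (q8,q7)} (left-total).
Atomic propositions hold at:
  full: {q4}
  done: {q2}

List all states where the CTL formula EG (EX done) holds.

Sat(EX done) = {s : some successor in {q2}} = {q1, q2}
EG (EX done): greatest fixpoint, start Z0 = {q1, q2}, keep only states in Sat with some successor in Z. Already a fixed point.
Sat(EG (EX done)) = {q1, q2}

{q1, q2}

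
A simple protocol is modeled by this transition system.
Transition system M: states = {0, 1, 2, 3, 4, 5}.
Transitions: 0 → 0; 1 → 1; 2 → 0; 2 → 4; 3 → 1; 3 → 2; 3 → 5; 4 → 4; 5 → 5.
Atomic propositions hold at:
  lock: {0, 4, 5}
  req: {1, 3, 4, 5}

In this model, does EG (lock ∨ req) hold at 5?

Sat(lock ∨ req) = {0, 1, 3, 4, 5}
EG (lock ∨ req): greatest fixpoint, start Z0 = {0, 1, 3, 4, 5}, keep only states in Sat with some successor in Z. Already a fixed point.
Sat(EG (lock ∨ req)) = {0, 1, 3, 4, 5}
5 ∈ Sat(EG (lock ∨ req)) = {0, 1, 3, 4, 5}, so the formula holds at 5.

Yes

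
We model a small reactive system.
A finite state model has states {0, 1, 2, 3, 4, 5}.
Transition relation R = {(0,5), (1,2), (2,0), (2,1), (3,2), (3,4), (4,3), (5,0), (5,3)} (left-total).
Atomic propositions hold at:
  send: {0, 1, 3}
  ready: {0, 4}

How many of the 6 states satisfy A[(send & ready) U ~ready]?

5

Sat(send & ready) = {0}
Sat(~ready) = {1, 2, 3, 5}
A[(send & ready) U ~ready]: least fixpoint, start Z0 = Sat(~ready) = {1, 2, 3, 5}, add states in Sat(send & ready) with every successor in Z. Z1 = {0, 1, 2, 3, 5}; fixed.
Sat(A[(send & ready) U ~ready]) = {0, 1, 2, 3, 5}
|Sat(A[(send & ready) U ~ready])| = |{0, 1, 2, 3, 5}| = 5.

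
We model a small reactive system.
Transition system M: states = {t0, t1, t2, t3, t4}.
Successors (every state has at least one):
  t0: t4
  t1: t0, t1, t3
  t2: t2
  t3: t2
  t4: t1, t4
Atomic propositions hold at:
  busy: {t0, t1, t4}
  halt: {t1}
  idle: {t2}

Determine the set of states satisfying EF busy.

EF busy: least fixpoint, start Z0 = {t0, t1, t4}, add states with some successor in Z. Already a fixed point.
Sat(EF busy) = {t0, t1, t4}

{t0, t1, t4}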